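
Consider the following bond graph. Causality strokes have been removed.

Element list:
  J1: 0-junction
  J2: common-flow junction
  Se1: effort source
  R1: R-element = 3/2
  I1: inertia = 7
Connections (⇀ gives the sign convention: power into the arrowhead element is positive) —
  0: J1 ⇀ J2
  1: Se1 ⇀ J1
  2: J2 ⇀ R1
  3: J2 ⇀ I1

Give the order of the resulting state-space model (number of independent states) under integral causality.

1  (I1 all integral)

bond 1 stroke→J1  (Se1 fixes effort; stroke away)
bond 0 stroke→J2  (J1 effort already set via bond 1)
bond 3 stroke→I1  (prefer integral on I1)
bond 2 stroke→J2  (common-f at J2 fixed by 3)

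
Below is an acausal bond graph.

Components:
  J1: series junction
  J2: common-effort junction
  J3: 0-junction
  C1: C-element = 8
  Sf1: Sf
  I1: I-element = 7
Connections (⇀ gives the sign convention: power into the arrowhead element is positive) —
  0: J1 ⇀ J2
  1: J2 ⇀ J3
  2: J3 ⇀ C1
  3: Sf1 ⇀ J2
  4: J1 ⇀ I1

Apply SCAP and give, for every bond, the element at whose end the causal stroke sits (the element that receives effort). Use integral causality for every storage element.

b0 →J1
b1 →J2
b2 →J3
b3 →Sf1
b4 →I1

β3 |Sf1  (Sf1 fixes flow; stroke at Sf1)
β2 |J3  (C1: C, integral causality)
β1 |J2  (J3 effort already set via bond 2)
β0 |J1  (common-e at J2 fixed by 1)
β4 |I1  (only one flow-in slot at J1)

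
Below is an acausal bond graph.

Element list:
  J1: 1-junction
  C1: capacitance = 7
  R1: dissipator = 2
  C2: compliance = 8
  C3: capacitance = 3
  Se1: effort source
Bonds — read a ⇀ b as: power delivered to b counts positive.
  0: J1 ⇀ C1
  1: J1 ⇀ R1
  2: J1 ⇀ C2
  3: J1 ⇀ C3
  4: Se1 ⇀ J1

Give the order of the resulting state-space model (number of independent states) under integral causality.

b4 stroke→J1  (Se1 (Se) sets effort on bond)
b0 stroke→J1  (C1 outputs effort q/C1)
b2 stroke→J1  (C2 integral (e out))
b3 stroke→J1  (C3: C, integral causality)
b1 stroke→R1  (J1: last free bond brings flow in)

3  (C1, C2, C3 all integral)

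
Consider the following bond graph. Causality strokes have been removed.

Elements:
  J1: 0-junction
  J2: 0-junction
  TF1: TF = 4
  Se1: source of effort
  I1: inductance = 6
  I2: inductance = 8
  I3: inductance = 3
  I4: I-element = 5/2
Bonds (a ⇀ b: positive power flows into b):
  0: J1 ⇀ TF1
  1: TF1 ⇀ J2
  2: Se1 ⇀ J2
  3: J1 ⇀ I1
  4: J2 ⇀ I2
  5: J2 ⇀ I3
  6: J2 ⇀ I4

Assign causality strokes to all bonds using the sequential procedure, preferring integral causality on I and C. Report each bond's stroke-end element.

bond 0 |J1
bond 1 |TF1
bond 2 |J2
bond 3 |I1
bond 4 |I2
bond 5 |I3
bond 6 |I4

#2 stroke→J2  (source Se1 imposes e)
#1 stroke→TF1  (0-jn J2 has e-setter on 2)
#4 stroke→I2  (J2: bond 2 brought effort, rest push out)
#5 stroke→I3  (common-e at J2 fixed by 2)
#6 stroke→I4  (0-jn J2 has e-setter on 2)
#0 stroke→J1  (TF TF1: opposite of bond 1)
#3 stroke→I1  (J1: bond 0 brought effort, rest push out)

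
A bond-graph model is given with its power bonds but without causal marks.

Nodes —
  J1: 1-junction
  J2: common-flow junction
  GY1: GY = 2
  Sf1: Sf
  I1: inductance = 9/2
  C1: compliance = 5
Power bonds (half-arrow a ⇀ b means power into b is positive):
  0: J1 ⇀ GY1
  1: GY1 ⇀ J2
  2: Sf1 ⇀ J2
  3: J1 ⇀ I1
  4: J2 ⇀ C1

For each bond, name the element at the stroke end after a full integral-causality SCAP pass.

β2 stroke→Sf1  (Sf1: flow source, stroke at near end)
β1 stroke→J2  (common-f at J2 fixed by 2)
β4 stroke→J2  (1-jn J2 has f-setter on 2)
β0 stroke→J1  (GY1 both-in/both-out from 1)
β3 stroke→I1  (J1 needs exactly one f-in)

#0 stroke at J1
#1 stroke at J2
#2 stroke at Sf1
#3 stroke at I1
#4 stroke at J2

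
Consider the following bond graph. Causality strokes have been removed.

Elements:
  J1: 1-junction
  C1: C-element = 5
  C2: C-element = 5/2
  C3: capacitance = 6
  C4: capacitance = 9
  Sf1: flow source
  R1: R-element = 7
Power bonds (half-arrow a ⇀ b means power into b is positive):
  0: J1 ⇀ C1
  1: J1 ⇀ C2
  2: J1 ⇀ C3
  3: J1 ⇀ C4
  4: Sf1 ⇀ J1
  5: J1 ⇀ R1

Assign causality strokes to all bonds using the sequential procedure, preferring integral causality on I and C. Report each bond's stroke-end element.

#0 stroke→J1
#1 stroke→J1
#2 stroke→J1
#3 stroke→J1
#4 stroke→Sf1
#5 stroke→J1

#4 |Sf1  (Sf1: flow source, stroke at near end)
#0 |J1  (J1: bond 4 brought flow, rest push out)
#1 |J1  (J1 flow already set via bond 4)
#2 |J1  (J1 flow already set via bond 4)
#3 |J1  (1-jn J1 has f-setter on 4)
#5 |J1  (J1 flow already set via bond 4)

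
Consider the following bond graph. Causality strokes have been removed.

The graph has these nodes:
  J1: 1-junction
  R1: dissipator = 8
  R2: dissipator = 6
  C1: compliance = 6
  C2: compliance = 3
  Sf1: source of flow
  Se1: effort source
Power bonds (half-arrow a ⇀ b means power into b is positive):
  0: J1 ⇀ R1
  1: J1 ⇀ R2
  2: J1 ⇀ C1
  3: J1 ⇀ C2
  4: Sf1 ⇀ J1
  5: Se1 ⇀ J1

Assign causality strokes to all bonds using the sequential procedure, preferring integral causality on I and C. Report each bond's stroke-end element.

#0 |J1
#1 |J1
#2 |J1
#3 |J1
#4 |Sf1
#5 |J1

#4 stroke at Sf1  (Sf1 (Sf) sets flow on bond)
#5 stroke at J1  (Se1: effort source, stroke at far end)
#0 stroke at J1  (J1: bond 4 brought flow, rest push out)
#1 stroke at J1  (J1: bond 4 brought flow, rest push out)
#2 stroke at J1  (common-f at J1 fixed by 4)
#3 stroke at J1  (J1 flow already set via bond 4)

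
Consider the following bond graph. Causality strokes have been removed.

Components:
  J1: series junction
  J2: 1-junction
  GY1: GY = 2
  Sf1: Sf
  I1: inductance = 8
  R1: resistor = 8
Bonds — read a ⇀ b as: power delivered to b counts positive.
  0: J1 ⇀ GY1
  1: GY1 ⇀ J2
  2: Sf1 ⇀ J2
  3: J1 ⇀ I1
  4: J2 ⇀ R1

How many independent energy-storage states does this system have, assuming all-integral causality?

#2 stroke→Sf1  (Sf1 fixes flow; stroke at Sf1)
#1 stroke→J2  (common-f at J2 fixed by 2)
#4 stroke→J2  (J2: bond 2 brought flow, rest push out)
#0 stroke→J1  (GY1 both-in/both-out from 1)
#3 stroke→I1  (closing 1-jn rule on J1)

1  (I1 all integral)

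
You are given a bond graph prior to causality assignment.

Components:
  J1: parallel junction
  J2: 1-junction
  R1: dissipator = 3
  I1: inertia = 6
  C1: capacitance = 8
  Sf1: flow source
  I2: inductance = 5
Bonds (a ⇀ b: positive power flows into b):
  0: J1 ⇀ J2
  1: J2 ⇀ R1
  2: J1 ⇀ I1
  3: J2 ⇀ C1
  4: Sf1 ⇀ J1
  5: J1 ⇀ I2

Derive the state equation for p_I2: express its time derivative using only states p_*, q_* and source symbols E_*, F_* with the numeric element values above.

dp_I2/dt = 3*F_Sf1 - p_I1/2 - 3*p_I2/5 + q_C1/8

#4 stroke at Sf1  (Sf1 fixes flow; stroke at Sf1)
#2 stroke at I1  (I1: I, integral causality)
#3 stroke at J2  (C1: C, integral causality)
#5 stroke at I2  (prefer integral on I2)
#0 stroke at J1  (J1 needs exactly one e-in)
#1 stroke at J2  (1-jn J2 has f-setter on 0)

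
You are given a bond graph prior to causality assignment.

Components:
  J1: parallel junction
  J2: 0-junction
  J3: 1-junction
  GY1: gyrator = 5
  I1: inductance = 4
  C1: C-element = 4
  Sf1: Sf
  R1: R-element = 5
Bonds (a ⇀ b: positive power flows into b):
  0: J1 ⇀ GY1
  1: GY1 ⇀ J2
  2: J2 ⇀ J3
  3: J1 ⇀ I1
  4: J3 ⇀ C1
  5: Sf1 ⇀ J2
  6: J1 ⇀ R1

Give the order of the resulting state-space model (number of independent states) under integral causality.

2  (C1, I1 all integral)

β5 stroke→Sf1  (Sf1: flow source, stroke at near end)
β3 stroke→I1  (I1 integral (f out))
β4 stroke→J3  (C1: C, integral causality)
β2 stroke→J2  (closing 1-jn rule on J3)
β1 stroke→GY1  (J2 effort already set via bond 2)
β0 stroke→GY1  (GY GY1: same side as bond 1)
β6 stroke→J1  (closing 0-jn rule on J1)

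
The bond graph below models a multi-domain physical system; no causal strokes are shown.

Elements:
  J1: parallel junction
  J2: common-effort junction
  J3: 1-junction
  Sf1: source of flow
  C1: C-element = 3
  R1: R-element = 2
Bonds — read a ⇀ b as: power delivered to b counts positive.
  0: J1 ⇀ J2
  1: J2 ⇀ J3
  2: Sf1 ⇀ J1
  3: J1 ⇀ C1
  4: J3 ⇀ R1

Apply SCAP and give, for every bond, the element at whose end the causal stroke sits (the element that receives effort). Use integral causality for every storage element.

#2 |Sf1  (Sf1 (Sf) sets flow on bond)
#3 |J1  (C1 outputs effort q/C1)
#0 |J2  (common-e at J1 fixed by 3)
#1 |J3  (common-e at J2 fixed by 0)
#4 |R1  (J3: last free bond brings flow in)

b0 stroke→J2
b1 stroke→J3
b2 stroke→Sf1
b3 stroke→J1
b4 stroke→R1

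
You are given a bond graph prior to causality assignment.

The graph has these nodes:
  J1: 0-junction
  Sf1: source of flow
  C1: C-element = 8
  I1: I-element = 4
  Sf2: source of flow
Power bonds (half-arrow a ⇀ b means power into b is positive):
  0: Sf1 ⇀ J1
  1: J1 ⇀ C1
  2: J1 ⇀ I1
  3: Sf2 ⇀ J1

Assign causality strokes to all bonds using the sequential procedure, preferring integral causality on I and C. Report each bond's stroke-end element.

#0 stroke at Sf1
#1 stroke at J1
#2 stroke at I1
#3 stroke at Sf2

b0 stroke at Sf1  (Sf1: flow source, stroke at near end)
b3 stroke at Sf2  (Sf2: flow source, stroke at near end)
b1 stroke at J1  (prefer integral on C1)
b2 stroke at I1  (common-e at J1 fixed by 1)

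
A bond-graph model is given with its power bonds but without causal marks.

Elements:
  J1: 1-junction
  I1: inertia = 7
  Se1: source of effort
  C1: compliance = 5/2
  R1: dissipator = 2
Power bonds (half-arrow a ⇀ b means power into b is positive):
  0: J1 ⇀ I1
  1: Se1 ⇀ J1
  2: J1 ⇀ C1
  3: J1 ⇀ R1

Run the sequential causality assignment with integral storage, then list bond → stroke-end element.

#1 |J1  (Se1: effort source, stroke at far end)
#0 |I1  (I1 outputs flow p/I1)
#2 |J1  (J1 flow already set via bond 0)
#3 |J1  (J1: bond 0 brought flow, rest push out)

#0 stroke→I1
#1 stroke→J1
#2 stroke→J1
#3 stroke→J1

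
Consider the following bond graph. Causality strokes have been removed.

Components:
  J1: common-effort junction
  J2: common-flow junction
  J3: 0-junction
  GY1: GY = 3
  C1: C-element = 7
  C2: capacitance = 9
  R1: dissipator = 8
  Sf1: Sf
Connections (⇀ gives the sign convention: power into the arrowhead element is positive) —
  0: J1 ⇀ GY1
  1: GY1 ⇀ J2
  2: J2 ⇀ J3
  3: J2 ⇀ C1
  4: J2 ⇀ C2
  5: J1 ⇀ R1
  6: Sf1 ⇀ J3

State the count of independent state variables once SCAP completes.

bond 6 stroke at Sf1  (source Sf1 imposes f)
bond 2 stroke at J3  (only one effort-in slot at J3)
bond 1 stroke at J2  (J2 flow already set via bond 2)
bond 3 stroke at J2  (common-f at J2 fixed by 2)
bond 4 stroke at J2  (J2: bond 2 brought flow, rest push out)
bond 0 stroke at J1  (GY GY1: same side as bond 1)
bond 5 stroke at R1  (0-jn J1 has e-setter on 0)

2  (C1, C2 all integral)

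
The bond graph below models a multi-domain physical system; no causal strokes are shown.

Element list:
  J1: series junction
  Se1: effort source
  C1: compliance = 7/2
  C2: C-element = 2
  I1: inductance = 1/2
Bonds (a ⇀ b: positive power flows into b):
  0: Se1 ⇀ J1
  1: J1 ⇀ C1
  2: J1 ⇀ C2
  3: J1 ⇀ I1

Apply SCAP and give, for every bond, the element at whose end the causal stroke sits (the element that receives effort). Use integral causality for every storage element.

β0 stroke at J1  (Se1 fixes effort; stroke away)
β1 stroke at J1  (prefer integral on C1)
β2 stroke at J1  (prefer integral on C2)
β3 stroke at I1  (only one flow-in slot at J1)

#0 |J1
#1 |J1
#2 |J1
#3 |I1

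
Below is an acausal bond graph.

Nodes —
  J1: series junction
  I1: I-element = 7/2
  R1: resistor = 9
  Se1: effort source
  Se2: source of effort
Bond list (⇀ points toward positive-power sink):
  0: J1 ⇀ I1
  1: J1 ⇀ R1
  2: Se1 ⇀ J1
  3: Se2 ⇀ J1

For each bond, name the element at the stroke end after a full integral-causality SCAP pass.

#0 |I1
#1 |J1
#2 |J1
#3 |J1

b2 →J1  (Se1: effort source, stroke at far end)
b3 →J1  (Se2 fixes effort; stroke away)
b0 →I1  (I1: I, integral causality)
b1 →J1  (1-jn J1 has f-setter on 0)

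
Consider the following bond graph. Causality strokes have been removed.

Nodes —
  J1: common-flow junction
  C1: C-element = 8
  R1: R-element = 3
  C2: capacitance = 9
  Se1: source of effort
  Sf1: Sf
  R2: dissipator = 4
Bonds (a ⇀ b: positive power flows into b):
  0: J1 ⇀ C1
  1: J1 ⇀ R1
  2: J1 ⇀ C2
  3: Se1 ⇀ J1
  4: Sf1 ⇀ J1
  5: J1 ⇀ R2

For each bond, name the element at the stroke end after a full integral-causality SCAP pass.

β3 |J1  (Se1 (Se) sets effort on bond)
β4 |Sf1  (Sf1 (Sf) sets flow on bond)
β0 |J1  (1-jn J1 has f-setter on 4)
β1 |J1  (1-jn J1 has f-setter on 4)
β2 |J1  (J1 flow already set via bond 4)
β5 |J1  (common-f at J1 fixed by 4)

b0 stroke→J1
b1 stroke→J1
b2 stroke→J1
b3 stroke→J1
b4 stroke→Sf1
b5 stroke→J1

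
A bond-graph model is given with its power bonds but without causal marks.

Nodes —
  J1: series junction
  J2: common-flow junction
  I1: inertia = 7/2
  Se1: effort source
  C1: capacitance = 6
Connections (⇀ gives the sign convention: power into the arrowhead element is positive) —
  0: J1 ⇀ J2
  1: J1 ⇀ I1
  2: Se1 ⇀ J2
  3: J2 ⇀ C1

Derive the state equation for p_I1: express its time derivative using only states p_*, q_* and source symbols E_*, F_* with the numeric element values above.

dp_I1/dt = E_Se1 - q_C1/6

bond 2 →J2  (Se1 fixes effort; stroke away)
bond 1 →I1  (prefer integral on I1)
bond 0 →J1  (J1 flow already set via bond 1)
bond 3 →J2  (J2: bond 0 brought flow, rest push out)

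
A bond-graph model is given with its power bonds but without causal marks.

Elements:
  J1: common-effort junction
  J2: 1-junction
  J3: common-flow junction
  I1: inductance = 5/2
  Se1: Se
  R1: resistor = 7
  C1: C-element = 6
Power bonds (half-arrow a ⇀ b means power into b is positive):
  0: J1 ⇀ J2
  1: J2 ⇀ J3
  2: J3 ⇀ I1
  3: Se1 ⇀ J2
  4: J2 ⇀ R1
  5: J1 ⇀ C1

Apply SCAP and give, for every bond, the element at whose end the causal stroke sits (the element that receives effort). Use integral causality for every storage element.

#0 |J2
#1 |J3
#2 |I1
#3 |J2
#4 |J2
#5 |J1

b3 →J2  (Se1 (Se) sets effort on bond)
b2 →I1  (prefer integral on I1)
b1 →J3  (J3 flow already set via bond 2)
b0 →J2  (J2: bond 1 brought flow, rest push out)
b4 →J2  (1-jn J2 has f-setter on 1)
b5 →J1  (J1: last free bond brings effort in)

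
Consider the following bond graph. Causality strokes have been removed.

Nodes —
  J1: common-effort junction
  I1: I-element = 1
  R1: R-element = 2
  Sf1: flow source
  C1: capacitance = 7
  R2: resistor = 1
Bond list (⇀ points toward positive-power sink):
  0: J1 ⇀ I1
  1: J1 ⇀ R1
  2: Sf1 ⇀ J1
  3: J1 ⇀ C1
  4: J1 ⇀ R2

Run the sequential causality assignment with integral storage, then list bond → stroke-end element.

bond 0 |I1
bond 1 |R1
bond 2 |Sf1
bond 3 |J1
bond 4 |R2

#2 stroke→Sf1  (Sf1 fixes flow; stroke at Sf1)
#0 stroke→I1  (I1: I, integral causality)
#3 stroke→J1  (C1 outputs effort q/C1)
#1 stroke→R1  (J1: bond 3 brought effort, rest push out)
#4 stroke→R2  (J1: bond 3 brought effort, rest push out)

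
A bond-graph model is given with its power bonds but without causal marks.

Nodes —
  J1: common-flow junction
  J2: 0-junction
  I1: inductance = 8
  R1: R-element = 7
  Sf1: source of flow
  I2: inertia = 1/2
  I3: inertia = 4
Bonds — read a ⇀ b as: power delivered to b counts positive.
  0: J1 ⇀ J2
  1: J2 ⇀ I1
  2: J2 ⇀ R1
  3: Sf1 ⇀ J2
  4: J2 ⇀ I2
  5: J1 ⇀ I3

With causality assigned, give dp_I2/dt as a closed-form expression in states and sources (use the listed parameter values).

dp_I2/dt = 7*F_Sf1 - 7*p_I1/8 - 14*p_I2 + 7*p_I3/4

bond 3 →Sf1  (Sf1: flow source, stroke at near end)
bond 1 →I1  (I1 integral (f out))
bond 4 →I2  (prefer integral on I2)
bond 5 →I3  (I3 integral (f out))
bond 0 →J1  (1-jn J1 has f-setter on 5)
bond 2 →J2  (closing 0-jn rule on J2)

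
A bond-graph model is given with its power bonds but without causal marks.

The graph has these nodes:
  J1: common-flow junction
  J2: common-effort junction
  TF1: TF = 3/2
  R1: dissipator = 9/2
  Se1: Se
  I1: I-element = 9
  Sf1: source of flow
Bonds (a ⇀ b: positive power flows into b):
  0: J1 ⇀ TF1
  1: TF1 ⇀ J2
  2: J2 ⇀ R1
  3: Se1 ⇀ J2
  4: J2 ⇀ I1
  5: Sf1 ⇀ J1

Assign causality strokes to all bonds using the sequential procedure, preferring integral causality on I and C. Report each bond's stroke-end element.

b3 stroke at J2  (Se1 (Se) sets effort on bond)
b5 stroke at Sf1  (Sf1: flow source, stroke at near end)
b0 stroke at J1  (J1 flow already set via bond 5)
b1 stroke at TF1  (common-e at J2 fixed by 3)
b2 stroke at R1  (0-jn J2 has e-setter on 3)
b4 stroke at I1  (common-e at J2 fixed by 3)

#0 stroke→J1
#1 stroke→TF1
#2 stroke→R1
#3 stroke→J2
#4 stroke→I1
#5 stroke→Sf1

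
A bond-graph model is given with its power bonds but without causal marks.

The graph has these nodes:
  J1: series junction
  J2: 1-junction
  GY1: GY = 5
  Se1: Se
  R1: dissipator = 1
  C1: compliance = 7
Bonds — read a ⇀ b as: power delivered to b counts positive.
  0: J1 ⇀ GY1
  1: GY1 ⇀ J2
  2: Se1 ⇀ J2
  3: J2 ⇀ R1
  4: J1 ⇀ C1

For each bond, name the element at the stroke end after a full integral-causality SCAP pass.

β2 stroke→J2  (Se1 fixes effort; stroke away)
β4 stroke→J1  (C1 integral (e out))
β0 stroke→GY1  (closing 1-jn rule on J1)
β1 stroke→GY1  (GY1: gyrator matches bond 0)
β3 stroke→J2  (1-jn J2 has f-setter on 1)

b0 stroke at GY1
b1 stroke at GY1
b2 stroke at J2
b3 stroke at J2
b4 stroke at J1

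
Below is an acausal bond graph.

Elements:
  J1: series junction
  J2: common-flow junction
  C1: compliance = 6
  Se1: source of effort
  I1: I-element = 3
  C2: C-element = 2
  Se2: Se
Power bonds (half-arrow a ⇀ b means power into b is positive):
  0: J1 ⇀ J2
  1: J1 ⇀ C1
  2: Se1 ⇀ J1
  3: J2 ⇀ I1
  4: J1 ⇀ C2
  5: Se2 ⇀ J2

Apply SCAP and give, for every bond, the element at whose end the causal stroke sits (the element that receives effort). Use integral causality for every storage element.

bond 2 stroke→J1  (source Se1 imposes e)
bond 5 stroke→J2  (Se2 fixes effort; stroke away)
bond 1 stroke→J1  (prefer integral on C1)
bond 3 stroke→I1  (I1: I, integral causality)
bond 0 stroke→J2  (J2: bond 3 brought flow, rest push out)
bond 4 stroke→J1  (common-f at J1 fixed by 0)

#0 stroke→J2
#1 stroke→J1
#2 stroke→J1
#3 stroke→I1
#4 stroke→J1
#5 stroke→J2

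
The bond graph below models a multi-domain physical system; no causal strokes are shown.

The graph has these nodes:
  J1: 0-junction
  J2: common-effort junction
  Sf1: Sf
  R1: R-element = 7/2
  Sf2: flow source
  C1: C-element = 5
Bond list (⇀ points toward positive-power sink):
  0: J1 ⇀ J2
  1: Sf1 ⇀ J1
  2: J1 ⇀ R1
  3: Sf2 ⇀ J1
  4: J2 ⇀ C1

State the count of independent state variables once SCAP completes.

β1 stroke at Sf1  (Sf1 fixes flow; stroke at Sf1)
β3 stroke at Sf2  (source Sf2 imposes f)
β4 stroke at J2  (C1 outputs effort q/C1)
β0 stroke at J1  (J2 effort already set via bond 4)
β2 stroke at R1  (0-jn J1 has e-setter on 0)

1  (C1 all integral)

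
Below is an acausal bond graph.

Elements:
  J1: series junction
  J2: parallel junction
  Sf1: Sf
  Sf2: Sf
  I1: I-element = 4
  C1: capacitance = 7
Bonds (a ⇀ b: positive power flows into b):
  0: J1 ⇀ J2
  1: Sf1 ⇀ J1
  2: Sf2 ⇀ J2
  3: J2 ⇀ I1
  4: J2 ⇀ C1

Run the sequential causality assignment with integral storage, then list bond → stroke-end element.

bond 1 |Sf1  (Sf1: flow source, stroke at near end)
bond 2 |Sf2  (Sf2: flow source, stroke at near end)
bond 0 |J1  (J1 flow already set via bond 1)
bond 3 |I1  (I1 outputs flow p/I1)
bond 4 |J2  (J2: last free bond brings effort in)

#0 |J1
#1 |Sf1
#2 |Sf2
#3 |I1
#4 |J2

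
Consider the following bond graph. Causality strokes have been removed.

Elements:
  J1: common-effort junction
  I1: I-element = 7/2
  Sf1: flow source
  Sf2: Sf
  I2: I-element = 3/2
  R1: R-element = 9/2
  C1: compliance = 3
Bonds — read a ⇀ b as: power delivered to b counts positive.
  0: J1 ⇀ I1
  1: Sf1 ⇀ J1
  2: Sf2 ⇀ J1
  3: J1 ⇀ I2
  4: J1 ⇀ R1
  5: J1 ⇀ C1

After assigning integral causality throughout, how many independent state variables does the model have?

3  (C1, I1, I2 all integral)

bond 1 stroke→Sf1  (Sf1 (Sf) sets flow on bond)
bond 2 stroke→Sf2  (Sf2 fixes flow; stroke at Sf2)
bond 0 stroke→I1  (I1 outputs flow p/I1)
bond 3 stroke→I2  (I2: I, integral causality)
bond 5 stroke→J1  (C1: C, integral causality)
bond 4 stroke→R1  (J1: bond 5 brought effort, rest push out)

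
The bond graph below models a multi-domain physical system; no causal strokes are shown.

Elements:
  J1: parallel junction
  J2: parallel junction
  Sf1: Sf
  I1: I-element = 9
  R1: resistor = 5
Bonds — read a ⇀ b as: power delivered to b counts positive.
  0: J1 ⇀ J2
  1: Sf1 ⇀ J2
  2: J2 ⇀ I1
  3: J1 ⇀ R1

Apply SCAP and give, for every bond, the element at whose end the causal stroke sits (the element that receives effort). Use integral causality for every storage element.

bond 0 stroke→J2
bond 1 stroke→Sf1
bond 2 stroke→I1
bond 3 stroke→J1

bond 1 stroke→Sf1  (source Sf1 imposes f)
bond 2 stroke→I1  (prefer integral on I1)
bond 0 stroke→J2  (J2 needs exactly one e-in)
bond 3 stroke→J1  (only one effort-in slot at J1)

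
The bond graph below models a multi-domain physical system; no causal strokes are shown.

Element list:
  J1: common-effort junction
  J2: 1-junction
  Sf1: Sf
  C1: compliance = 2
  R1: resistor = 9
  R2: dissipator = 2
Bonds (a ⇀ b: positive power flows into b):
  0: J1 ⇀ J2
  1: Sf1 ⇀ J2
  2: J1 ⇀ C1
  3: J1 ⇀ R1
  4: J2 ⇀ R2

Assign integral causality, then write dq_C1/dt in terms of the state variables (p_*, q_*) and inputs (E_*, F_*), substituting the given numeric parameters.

dq_C1/dt = -F_Sf1 - q_C1/18

bond 1 |Sf1  (Sf1: flow source, stroke at near end)
bond 0 |J2  (J2: bond 1 brought flow, rest push out)
bond 4 |J2  (J2: bond 1 brought flow, rest push out)
bond 2 |J1  (C1 integral (e out))
bond 3 |R1  (common-e at J1 fixed by 2)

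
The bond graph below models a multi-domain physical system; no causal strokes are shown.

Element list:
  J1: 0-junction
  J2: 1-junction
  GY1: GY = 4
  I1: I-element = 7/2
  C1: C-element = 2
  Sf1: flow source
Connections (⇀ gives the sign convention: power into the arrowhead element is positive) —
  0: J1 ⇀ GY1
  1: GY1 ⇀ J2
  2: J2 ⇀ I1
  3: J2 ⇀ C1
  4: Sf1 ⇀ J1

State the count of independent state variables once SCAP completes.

2  (C1, I1 all integral)

β4 |Sf1  (Sf1 (Sf) sets flow on bond)
β0 |J1  (closing 0-jn rule on J1)
β1 |J2  (GY1 both-in/both-out from 0)
β2 |I1  (prefer integral on I1)
β3 |J2  (J2: bond 2 brought flow, rest push out)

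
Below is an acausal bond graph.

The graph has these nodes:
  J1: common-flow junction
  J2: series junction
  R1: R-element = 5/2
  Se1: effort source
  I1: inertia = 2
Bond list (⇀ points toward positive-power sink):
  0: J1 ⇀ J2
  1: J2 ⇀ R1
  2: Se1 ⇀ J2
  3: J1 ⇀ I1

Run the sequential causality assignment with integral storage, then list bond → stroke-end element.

#0 stroke→J1
#1 stroke→J2
#2 stroke→J2
#3 stroke→I1

β2 stroke at J2  (Se1 (Se) sets effort on bond)
β3 stroke at I1  (I1 outputs flow p/I1)
β0 stroke at J1  (J1 flow already set via bond 3)
β1 stroke at J2  (J2: bond 0 brought flow, rest push out)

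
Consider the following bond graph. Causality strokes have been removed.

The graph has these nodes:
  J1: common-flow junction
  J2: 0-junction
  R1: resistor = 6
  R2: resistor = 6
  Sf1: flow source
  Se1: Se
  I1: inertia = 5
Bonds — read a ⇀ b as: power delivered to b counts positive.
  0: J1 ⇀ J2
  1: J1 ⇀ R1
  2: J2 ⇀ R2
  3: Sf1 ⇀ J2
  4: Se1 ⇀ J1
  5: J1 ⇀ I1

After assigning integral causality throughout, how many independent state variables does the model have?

b3 stroke→Sf1  (source Sf1 imposes f)
b4 stroke→J1  (Se1 fixes effort; stroke away)
b5 stroke→I1  (I1 integral (f out))
b0 stroke→J1  (common-f at J1 fixed by 5)
b1 stroke→J1  (J1 flow already set via bond 5)
b2 stroke→J2  (closing 0-jn rule on J2)

1  (I1 all integral)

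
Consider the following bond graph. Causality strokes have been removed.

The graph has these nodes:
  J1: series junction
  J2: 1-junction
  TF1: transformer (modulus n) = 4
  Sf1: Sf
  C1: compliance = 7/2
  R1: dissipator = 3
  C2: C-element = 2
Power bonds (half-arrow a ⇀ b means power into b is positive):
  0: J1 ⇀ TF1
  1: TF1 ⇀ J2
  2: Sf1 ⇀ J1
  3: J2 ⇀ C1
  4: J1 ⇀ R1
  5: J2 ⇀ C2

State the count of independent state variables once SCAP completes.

2  (C1, C2 all integral)

β2 stroke→Sf1  (Sf1 fixes flow; stroke at Sf1)
β0 stroke→J1  (common-f at J1 fixed by 2)
β4 stroke→J1  (J1: bond 2 brought flow, rest push out)
β1 stroke→TF1  (TF TF1: opposite of bond 0)
β3 stroke→J2  (J2: bond 1 brought flow, rest push out)
β5 stroke→J2  (J2 flow already set via bond 1)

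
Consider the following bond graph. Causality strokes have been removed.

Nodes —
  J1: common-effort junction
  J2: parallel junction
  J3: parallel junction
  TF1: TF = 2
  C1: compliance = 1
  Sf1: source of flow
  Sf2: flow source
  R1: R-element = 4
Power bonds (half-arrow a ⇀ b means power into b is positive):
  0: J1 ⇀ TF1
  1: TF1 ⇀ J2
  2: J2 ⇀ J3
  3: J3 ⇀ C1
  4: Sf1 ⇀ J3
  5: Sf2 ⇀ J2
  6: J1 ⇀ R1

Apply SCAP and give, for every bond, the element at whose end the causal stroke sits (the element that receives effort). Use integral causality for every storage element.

#0 →J1
#1 →TF1
#2 →J2
#3 →J3
#4 →Sf1
#5 →Sf2
#6 →R1

bond 4 →Sf1  (Sf1 fixes flow; stroke at Sf1)
bond 5 →Sf2  (Sf2 (Sf) sets flow on bond)
bond 3 →J3  (C1 integral (e out))
bond 2 →J2  (0-jn J3 has e-setter on 3)
bond 1 →TF1  (common-e at J2 fixed by 2)
bond 0 →J1  (TF1 one-in-one-out from 1)
bond 6 →R1  (0-jn J1 has e-setter on 0)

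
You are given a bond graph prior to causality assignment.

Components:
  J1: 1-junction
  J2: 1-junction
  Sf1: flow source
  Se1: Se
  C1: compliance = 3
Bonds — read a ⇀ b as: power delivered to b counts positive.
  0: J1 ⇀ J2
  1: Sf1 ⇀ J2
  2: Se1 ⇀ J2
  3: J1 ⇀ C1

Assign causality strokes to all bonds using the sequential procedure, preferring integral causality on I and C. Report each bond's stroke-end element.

bond 0 →J2
bond 1 →Sf1
bond 2 →J2
bond 3 →J1

β1 |Sf1  (Sf1 fixes flow; stroke at Sf1)
β2 |J2  (Se1 (Se) sets effort on bond)
β0 |J2  (J2: bond 1 brought flow, rest push out)
β3 |J1  (J1 flow already set via bond 0)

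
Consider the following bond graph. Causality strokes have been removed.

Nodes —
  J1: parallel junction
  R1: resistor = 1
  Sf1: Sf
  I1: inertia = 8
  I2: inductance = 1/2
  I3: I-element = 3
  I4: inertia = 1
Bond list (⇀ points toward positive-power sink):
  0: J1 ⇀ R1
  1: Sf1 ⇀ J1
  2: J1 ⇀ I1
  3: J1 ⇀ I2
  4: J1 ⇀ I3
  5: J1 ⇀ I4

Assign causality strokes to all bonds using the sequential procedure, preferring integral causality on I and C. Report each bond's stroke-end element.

#0 |J1
#1 |Sf1
#2 |I1
#3 |I2
#4 |I3
#5 |I4

bond 1 stroke at Sf1  (Sf1: flow source, stroke at near end)
bond 2 stroke at I1  (prefer integral on I1)
bond 3 stroke at I2  (I2 integral (f out))
bond 4 stroke at I3  (I3: I, integral causality)
bond 5 stroke at I4  (I4: I, integral causality)
bond 0 stroke at J1  (J1 needs exactly one e-in)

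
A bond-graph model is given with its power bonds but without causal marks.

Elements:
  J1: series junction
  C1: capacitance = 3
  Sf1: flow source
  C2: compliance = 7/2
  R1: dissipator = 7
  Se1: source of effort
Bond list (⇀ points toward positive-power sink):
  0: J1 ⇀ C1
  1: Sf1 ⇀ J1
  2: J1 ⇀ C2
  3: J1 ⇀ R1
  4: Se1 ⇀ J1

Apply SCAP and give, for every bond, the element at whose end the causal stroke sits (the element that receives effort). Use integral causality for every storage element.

b0 stroke at J1
b1 stroke at Sf1
b2 stroke at J1
b3 stroke at J1
b4 stroke at J1

#1 stroke→Sf1  (Sf1 fixes flow; stroke at Sf1)
#4 stroke→J1  (Se1 (Se) sets effort on bond)
#0 stroke→J1  (J1 flow already set via bond 1)
#2 stroke→J1  (common-f at J1 fixed by 1)
#3 stroke→J1  (1-jn J1 has f-setter on 1)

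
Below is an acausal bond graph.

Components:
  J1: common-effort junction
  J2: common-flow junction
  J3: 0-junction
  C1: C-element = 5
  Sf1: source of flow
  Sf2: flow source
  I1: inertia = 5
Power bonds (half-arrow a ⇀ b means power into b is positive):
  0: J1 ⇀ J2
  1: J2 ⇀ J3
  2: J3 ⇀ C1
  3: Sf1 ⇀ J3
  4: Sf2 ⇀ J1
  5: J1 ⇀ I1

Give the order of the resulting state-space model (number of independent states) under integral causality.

2  (C1, I1 all integral)

b3 →Sf1  (Sf1: flow source, stroke at near end)
b4 →Sf2  (Sf2: flow source, stroke at near end)
b2 →J3  (C1 integral (e out))
b1 →J2  (common-e at J3 fixed by 2)
b0 →J1  (only one flow-in slot at J2)
b5 →I1  (J1: bond 0 brought effort, rest push out)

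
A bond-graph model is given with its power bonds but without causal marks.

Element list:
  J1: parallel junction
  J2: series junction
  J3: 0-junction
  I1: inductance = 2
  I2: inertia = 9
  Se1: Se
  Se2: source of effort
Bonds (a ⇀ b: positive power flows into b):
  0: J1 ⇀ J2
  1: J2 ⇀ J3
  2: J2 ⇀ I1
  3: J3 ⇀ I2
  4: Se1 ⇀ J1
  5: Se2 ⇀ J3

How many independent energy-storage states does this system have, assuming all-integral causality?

β4 stroke→J1  (Se1 (Se) sets effort on bond)
β5 stroke→J3  (Se2: effort source, stroke at far end)
β0 stroke→J2  (common-e at J1 fixed by 4)
β1 stroke→J2  (J3: bond 5 brought effort, rest push out)
β3 stroke→I2  (J3 effort already set via bond 5)
β2 stroke→I1  (J2 needs exactly one f-in)

2  (I1, I2 all integral)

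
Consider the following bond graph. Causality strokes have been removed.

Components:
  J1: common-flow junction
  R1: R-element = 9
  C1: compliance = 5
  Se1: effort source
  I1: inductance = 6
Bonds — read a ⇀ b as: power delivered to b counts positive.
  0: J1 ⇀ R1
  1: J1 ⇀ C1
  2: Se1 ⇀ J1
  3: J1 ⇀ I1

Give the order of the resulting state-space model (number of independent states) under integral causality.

2  (C1, I1 all integral)

#2 →J1  (Se1: effort source, stroke at far end)
#1 →J1  (C1: C, integral causality)
#3 →I1  (prefer integral on I1)
#0 →J1  (1-jn J1 has f-setter on 3)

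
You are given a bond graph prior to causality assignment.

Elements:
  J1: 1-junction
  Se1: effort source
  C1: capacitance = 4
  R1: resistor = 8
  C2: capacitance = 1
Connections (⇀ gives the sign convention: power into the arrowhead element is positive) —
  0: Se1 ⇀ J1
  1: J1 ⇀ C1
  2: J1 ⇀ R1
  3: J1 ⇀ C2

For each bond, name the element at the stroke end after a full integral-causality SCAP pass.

bond 0 |J1
bond 1 |J1
bond 2 |R1
bond 3 |J1

bond 0 |J1  (Se1: effort source, stroke at far end)
bond 1 |J1  (C1 outputs effort q/C1)
bond 3 |J1  (prefer integral on C2)
bond 2 |R1  (J1 needs exactly one f-in)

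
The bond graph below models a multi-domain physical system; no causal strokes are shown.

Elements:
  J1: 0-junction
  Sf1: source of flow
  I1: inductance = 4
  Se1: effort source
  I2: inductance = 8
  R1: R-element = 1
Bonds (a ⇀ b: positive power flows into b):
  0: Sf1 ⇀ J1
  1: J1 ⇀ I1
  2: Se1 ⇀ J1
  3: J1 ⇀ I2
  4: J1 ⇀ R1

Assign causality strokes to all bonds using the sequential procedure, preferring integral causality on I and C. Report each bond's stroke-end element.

b0 |Sf1
b1 |I1
b2 |J1
b3 |I2
b4 |R1

#0 →Sf1  (Sf1 (Sf) sets flow on bond)
#2 →J1  (Se1 (Se) sets effort on bond)
#1 →I1  (J1 effort already set via bond 2)
#3 →I2  (J1 effort already set via bond 2)
#4 →R1  (J1 effort already set via bond 2)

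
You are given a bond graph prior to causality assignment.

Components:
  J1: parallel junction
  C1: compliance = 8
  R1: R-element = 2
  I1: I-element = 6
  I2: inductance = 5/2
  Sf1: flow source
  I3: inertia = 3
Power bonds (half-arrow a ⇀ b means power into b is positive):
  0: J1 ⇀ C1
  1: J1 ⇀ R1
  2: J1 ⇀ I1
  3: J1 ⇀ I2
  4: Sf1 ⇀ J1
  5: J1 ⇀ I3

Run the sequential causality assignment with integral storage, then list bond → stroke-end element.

b0 stroke at J1
b1 stroke at R1
b2 stroke at I1
b3 stroke at I2
b4 stroke at Sf1
b5 stroke at I3

b4 →Sf1  (Sf1 fixes flow; stroke at Sf1)
b0 →J1  (C1 outputs effort q/C1)
b1 →R1  (J1 effort already set via bond 0)
b2 →I1  (J1: bond 0 brought effort, rest push out)
b3 →I2  (J1 effort already set via bond 0)
b5 →I3  (J1: bond 0 brought effort, rest push out)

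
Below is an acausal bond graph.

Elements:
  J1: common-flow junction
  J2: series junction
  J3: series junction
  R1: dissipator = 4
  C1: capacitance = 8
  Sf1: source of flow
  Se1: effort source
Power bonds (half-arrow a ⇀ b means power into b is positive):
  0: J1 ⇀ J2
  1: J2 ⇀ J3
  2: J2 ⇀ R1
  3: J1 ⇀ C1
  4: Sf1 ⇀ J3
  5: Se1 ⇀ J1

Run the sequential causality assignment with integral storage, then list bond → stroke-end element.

#0 stroke→J2
#1 stroke→J3
#2 stroke→J2
#3 stroke→J1
#4 stroke→Sf1
#5 stroke→J1

β4 |Sf1  (Sf1 (Sf) sets flow on bond)
β5 |J1  (Se1 fixes effort; stroke away)
β1 |J3  (1-jn J3 has f-setter on 4)
β0 |J2  (J2 flow already set via bond 1)
β2 |J2  (common-f at J2 fixed by 1)
β3 |J1  (J1: bond 0 brought flow, rest push out)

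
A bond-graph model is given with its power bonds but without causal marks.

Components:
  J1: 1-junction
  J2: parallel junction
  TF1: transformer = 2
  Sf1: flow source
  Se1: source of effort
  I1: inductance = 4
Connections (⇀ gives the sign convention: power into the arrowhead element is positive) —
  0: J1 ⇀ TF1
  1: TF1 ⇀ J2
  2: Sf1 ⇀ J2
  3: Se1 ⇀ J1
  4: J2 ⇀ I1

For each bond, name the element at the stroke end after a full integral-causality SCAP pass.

β0 stroke→TF1
β1 stroke→J2
β2 stroke→Sf1
β3 stroke→J1
β4 stroke→I1

#2 |Sf1  (Sf1 fixes flow; stroke at Sf1)
#3 |J1  (Se1: effort source, stroke at far end)
#0 |TF1  (only one flow-in slot at J1)
#1 |J2  (TF TF1: opposite of bond 0)
#4 |I1  (J2: bond 1 brought effort, rest push out)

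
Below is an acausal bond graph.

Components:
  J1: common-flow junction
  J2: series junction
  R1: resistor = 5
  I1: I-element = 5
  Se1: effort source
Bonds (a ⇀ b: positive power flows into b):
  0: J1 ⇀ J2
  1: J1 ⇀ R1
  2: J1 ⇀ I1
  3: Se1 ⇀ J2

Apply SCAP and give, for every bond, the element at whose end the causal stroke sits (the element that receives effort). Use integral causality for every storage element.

#0 →J1
#1 →J1
#2 →I1
#3 →J2

b3 →J2  (Se1: effort source, stroke at far end)
b0 →J1  (closing 1-jn rule on J2)
b2 →I1  (I1: I, integral causality)
b1 →J1  (J1: bond 2 brought flow, rest push out)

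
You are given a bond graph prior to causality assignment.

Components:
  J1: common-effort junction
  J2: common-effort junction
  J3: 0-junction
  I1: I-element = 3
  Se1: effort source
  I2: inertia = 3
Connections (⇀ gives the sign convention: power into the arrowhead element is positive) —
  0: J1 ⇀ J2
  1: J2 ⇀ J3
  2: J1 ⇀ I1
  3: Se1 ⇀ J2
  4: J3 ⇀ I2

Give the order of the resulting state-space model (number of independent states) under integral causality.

2  (I1, I2 all integral)

b3 |J2  (Se1: effort source, stroke at far end)
b0 |J1  (J2: bond 3 brought effort, rest push out)
b1 |J3  (common-e at J2 fixed by 3)
b4 |I2  (J3: bond 1 brought effort, rest push out)
b2 |I1  (common-e at J1 fixed by 0)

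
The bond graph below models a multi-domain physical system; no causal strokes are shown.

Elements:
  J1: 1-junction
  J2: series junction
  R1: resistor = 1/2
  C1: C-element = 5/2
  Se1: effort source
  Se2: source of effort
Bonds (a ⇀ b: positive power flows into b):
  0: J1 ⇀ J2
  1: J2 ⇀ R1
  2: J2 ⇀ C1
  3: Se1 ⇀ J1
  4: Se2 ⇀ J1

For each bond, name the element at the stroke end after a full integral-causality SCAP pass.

#0 →J2
#1 →R1
#2 →J2
#3 →J1
#4 →J1

bond 3 stroke→J1  (Se1 fixes effort; stroke away)
bond 4 stroke→J1  (Se2 (Se) sets effort on bond)
bond 0 stroke→J2  (J1 needs exactly one f-in)
bond 2 stroke→J2  (prefer integral on C1)
bond 1 stroke→R1  (J2 needs exactly one f-in)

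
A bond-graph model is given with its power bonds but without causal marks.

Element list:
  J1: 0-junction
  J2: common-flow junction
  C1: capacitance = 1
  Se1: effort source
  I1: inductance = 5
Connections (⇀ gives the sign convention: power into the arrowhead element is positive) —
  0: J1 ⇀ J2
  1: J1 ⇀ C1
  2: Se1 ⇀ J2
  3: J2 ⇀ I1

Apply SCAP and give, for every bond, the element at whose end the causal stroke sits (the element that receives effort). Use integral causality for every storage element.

#2 stroke→J2  (Se1 fixes effort; stroke away)
#1 stroke→J1  (C1: C, integral causality)
#0 stroke→J2  (0-jn J1 has e-setter on 1)
#3 stroke→I1  (J2: last free bond brings flow in)

b0 |J2
b1 |J1
b2 |J2
b3 |I1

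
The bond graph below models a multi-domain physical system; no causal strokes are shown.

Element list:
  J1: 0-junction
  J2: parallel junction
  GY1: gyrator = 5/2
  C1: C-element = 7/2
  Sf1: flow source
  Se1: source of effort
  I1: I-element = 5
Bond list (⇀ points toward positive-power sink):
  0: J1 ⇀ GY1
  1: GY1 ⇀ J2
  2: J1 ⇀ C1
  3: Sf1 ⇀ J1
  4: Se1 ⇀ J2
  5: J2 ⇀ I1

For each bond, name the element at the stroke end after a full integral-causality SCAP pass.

bond 3 |Sf1  (Sf1: flow source, stroke at near end)
bond 4 |J2  (Se1: effort source, stroke at far end)
bond 1 |GY1  (0-jn J2 has e-setter on 4)
bond 5 |I1  (J2 effort already set via bond 4)
bond 0 |GY1  (GY1 both-in/both-out from 1)
bond 2 |J1  (J1: last free bond brings effort in)

#0 →GY1
#1 →GY1
#2 →J1
#3 →Sf1
#4 →J2
#5 →I1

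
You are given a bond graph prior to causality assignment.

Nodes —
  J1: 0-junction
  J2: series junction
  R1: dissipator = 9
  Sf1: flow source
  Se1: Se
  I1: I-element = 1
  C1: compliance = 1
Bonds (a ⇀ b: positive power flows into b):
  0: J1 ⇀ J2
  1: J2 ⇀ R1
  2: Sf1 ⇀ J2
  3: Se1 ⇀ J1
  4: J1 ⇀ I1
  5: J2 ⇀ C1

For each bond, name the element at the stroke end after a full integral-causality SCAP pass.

b0 →J2
b1 →J2
b2 →Sf1
b3 →J1
b4 →I1
b5 →J2

b2 stroke at Sf1  (Sf1 (Sf) sets flow on bond)
b3 stroke at J1  (Se1 (Se) sets effort on bond)
b0 stroke at J2  (J1: bond 3 brought effort, rest push out)
b4 stroke at I1  (0-jn J1 has e-setter on 3)
b1 stroke at J2  (J2 flow already set via bond 2)
b5 stroke at J2  (1-jn J2 has f-setter on 2)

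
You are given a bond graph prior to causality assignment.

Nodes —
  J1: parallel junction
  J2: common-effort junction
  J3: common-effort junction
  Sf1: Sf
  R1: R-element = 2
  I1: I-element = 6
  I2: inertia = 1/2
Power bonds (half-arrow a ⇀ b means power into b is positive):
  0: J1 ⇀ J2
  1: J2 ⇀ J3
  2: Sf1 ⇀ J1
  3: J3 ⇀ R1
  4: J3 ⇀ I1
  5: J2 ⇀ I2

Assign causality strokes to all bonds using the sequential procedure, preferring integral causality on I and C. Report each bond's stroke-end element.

bond 2 stroke→Sf1  (Sf1 (Sf) sets flow on bond)
bond 0 stroke→J1  (only one effort-in slot at J1)
bond 4 stroke→I1  (I1 integral (f out))
bond 5 stroke→I2  (prefer integral on I2)
bond 1 stroke→J2  (J2 needs exactly one e-in)
bond 3 stroke→J3  (J3: last free bond brings effort in)

bond 0 →J1
bond 1 →J2
bond 2 →Sf1
bond 3 →J3
bond 4 →I1
bond 5 →I2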